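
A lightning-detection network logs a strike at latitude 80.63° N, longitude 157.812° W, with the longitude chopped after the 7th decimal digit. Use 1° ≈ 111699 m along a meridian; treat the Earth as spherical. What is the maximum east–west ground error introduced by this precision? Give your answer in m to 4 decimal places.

Truncating at 7 decimal places can drop up to a full unit in the last place, so the longitude may be off by as much as 1e-07°.
Parallels shrink by cos φ, so at 80.63° a degree of longitude is 111699 × 0.1628 ≈ 18185.6 m.
East–west error: 1e-07° × 18185.6 m/° ≈ 0.00181856 m.

0.0018 m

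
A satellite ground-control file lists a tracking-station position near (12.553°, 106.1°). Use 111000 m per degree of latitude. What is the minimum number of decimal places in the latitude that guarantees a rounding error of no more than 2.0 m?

One degree of latitude covers 111000 m.
Rounding to N decimal places gives at most 0.5 × 10⁻ᴺ degrees of error, i.e. 0.5 × 10⁻ᴺ × 111000 m.
Setting 55500 × 10⁻ᴺ ≤ 2.0 gives 10ᴺ ≥ 2.775e+04, i.e. N ≥ 4.44.
N = 4 would give 5.55 m (too coarse); N = 5 gives 0.555 m ≤ 2.0 m.

5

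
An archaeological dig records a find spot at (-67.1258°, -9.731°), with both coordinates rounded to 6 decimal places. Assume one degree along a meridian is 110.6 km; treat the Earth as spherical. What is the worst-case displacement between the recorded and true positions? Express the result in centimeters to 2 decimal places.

Rounding to 6 decimal places leaves each coordinate within ±5e-07° of the true value.
Latitude error → 5e-07 × 110600 = 0.0553 m along the meridian.
E–W at 67.1258°: 5e-07° × 110600 × cos 67.1258° = 5e-07 × 110600 × 0.3887 ≈ 0.0214956 m.
Combining orthogonally: (0.0553² + 0.0214956²)^½ ≈ 0.0593309 m.
That is 0.0593309 m = 5.9331 cm.

5.93 centimeters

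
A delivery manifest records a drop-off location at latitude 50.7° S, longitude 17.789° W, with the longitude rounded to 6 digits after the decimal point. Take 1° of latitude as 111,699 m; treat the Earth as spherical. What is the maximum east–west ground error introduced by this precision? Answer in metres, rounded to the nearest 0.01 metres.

Rounding to 6 decimal places leaves the longitude within ±5e-07° of the true value.
One degree of longitude at 50.7° is 111699 × cos 50.7° ≈ 111699 × 0.6334 = 70748 m.
So at most 5e-07° × 70748 ≈ 0.035374 m east–west.

0.04 metres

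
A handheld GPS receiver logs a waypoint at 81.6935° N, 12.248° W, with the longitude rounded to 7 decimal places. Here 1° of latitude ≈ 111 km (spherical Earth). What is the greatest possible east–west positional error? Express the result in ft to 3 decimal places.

0.003 ft

Rounding to 7 decimal places leaves the longitude within ±5e-08° of the true value.
At latitude 81.6935° a degree of longitude spans 111000 m × cos 81.6935° = 111000 × 0.1445 ≈ 16036 m.
So at most 5e-08° × 16036 ≈ 0.0008018 m east–west.
Converting: 0.0008018 m × 3.2808 ft/m ≈ 0.0026306 ft.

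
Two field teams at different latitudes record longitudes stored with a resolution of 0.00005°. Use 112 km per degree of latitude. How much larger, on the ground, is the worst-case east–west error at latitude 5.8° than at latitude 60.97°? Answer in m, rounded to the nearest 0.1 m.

With a 0.00005° grid the true value lies within half a step, ±0.00005°/2 = ±2.5e-05°, of the stored one.
Error at 5.8° = 2.5e-05° × 112000 × cos 5.8° ≈ 2.8 × 0.9949 = 2.7857 m.
Error at 60.97° = 2.5e-05° × 112000 × cos 60.97° ≈ 2.8 × 0.4853 = 1.3587 m.
Difference: 2.7857 − 1.3587 = 1.4269 m.

1.4 m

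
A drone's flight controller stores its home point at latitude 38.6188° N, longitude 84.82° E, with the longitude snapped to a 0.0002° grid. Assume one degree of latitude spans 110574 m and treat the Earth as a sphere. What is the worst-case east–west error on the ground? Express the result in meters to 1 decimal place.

8.6 meters

With a 0.0002° grid the true value lies within half a step, ±0.0002°/2 = ±0.0001°, of the stored one.
Parallels shrink by cos φ, so at 38.6188° a degree of longitude is 110574 × 0.7813 ≈ 86393.2 m.
So at most 0.0001° × 86393.2 ≈ 8.63932 m east–west.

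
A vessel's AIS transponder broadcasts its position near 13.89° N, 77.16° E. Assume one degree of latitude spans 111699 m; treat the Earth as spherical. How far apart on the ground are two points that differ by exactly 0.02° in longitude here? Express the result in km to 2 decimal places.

2.17 km

At 13.89° a degree of longitude is 111699 × cos 13.89° ≈ 108433 m, so 0.02° corresponds to 2168.65 m.
That is 2168.65 m = 2.1687 km.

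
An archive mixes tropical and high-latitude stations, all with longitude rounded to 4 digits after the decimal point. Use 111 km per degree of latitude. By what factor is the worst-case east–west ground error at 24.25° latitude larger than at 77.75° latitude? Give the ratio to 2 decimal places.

4.30

Rounding to 4 decimal places leaves the longitude within ±5e-05° of the true value.
At 24.25°: 5e-05° × 111000 × cos 24.25° = 5e-05 × 111000 × 0.9118 ≈ 5.0603 m.
At 77.75°: 5e-05° × 111000 × cos 77.75° = 5e-05 × 111000 × 0.2122 ≈ 1.1776 m.
The ratio reduces to cos 24.25° / cos 77.75° = 0.9118/0.2122 ≈ 4.2972.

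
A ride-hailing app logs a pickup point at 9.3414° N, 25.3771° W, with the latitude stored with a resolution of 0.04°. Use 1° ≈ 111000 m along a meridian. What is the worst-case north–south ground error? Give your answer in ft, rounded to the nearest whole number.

7283 ft

With a 0.04° grid the true value lies within half a step, ±0.04°/2 = ±0.02°, of the stored one.
Along the meridian that is 0.02° × 111000 m/° = 2220 m.
In feet: 2220 m ÷ 0.3048 ≈ 7283.5 ft.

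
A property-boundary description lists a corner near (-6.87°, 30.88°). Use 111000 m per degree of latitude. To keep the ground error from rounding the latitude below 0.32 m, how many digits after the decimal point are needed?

6

One degree of latitude covers 111000 m.
Rounding to N decimal places gives at most 0.5 × 10⁻ᴺ degrees of error, i.e. 0.5 × 10⁻ᴺ × 111000 m.
Need 0.5 × 111000 × 10⁻ᴺ ≤ 0.32 → 10⁻ᴺ ≤ 5.766e-06, so N ≥ 5.24.
N = 5 would give 0.555 m (too coarse); N = 6 gives 0.0555 m ≤ 0.32 m.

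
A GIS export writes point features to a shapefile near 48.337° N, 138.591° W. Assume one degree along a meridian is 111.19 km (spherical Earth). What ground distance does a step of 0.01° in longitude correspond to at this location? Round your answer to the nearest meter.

One degree of longitude here spans 111190 × cos 48.337° = 111190 × 0.6647 ≈ 73913.3 m; 0.01° of that is 739.133 m.

739 meters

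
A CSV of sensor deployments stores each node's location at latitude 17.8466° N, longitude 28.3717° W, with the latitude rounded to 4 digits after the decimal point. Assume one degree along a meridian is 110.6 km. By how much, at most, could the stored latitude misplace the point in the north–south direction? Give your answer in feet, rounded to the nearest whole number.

18 feet

Rounding to 4 decimal places leaves the latitude within ±5e-05° of the true value.
Along the meridian that is 5e-05° × 110600 m/° = 5.53 m.
In feet: 5.53 m ÷ 0.3048 ≈ 18.143 ft.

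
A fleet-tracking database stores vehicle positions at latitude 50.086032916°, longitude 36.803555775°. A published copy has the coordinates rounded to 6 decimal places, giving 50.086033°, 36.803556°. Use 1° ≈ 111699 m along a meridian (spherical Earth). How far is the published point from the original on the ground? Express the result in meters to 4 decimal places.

0.0187 meters

Δlat = 50.086032916 − 50.086033 = -0.000000084°; Δlon = 36.803555775 − 36.803556 = -0.000000225°.
North–south shift: -0.000000084 × 111699 = -0.00938272 m.
East–west at this latitude: -0.000000225° × 111699 × cos 50.086° ≈ -0.000000225 × 71670.2 = -0.0161258 m.
Distance: √(0.00938272² + 0.0161258²) ≈ 0.0186568 m.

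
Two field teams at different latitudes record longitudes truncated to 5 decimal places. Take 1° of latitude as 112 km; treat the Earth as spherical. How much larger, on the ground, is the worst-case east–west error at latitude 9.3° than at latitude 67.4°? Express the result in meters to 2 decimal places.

0.67 meters

Truncating at 5 decimal places can drop up to a full unit in the last place, so the longitude may be off by as much as 1e-05°.
At 9.3°: 1e-05° × 112000 × cos 9.3° = 1e-05 × 112000 × 0.9869 ≈ 1.1053 m.
At 67.4°: 1e-05° × 112000 × cos 67.4° = 1e-05 × 112000 × 0.3843 ≈ 0.43041 m.
So the lower-latitude error exceeds the higher by 1.1053 − 0.43041 = 0.67487 m.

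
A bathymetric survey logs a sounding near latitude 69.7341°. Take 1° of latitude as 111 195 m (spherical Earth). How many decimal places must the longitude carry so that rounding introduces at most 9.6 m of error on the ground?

4

At 69.7341° one degree of longitude covers 111195 × cos 69.7341° ≈ 111195 × 0.3464 ≈ 38515.4 m.
N decimal places → at most half a unit in the last place, 0.5 × 10⁻ᴺ° = 38515.4/2 × 10⁻ᴺ m.
Need 0.5 × 38515.4 × 10⁻ᴺ ≤ 9.6 → 10⁻ᴺ ≤ 4.985e-04, so N ≥ 3.30.
So 4 decimal places suffice (1.93 m); 3 would allow up to 19.3 m.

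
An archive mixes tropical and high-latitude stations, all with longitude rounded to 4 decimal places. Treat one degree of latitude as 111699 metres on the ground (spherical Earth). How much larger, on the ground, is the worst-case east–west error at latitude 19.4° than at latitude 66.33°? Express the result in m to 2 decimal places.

Rounding to 4 decimal places leaves the longitude within ±5e-05° of the true value.
Error at 19.4° = 5e-05° × 111699 × cos 19.4° ≈ 5.585 × 0.9432 = 5.2679 m.
Error at 66.33° = 5e-05° × 111699 × cos 66.33° ≈ 5.585 × 0.4015 = 2.2422 m.
Difference: 5.2679 − 2.2422 = 3.0257 m.

3.03 m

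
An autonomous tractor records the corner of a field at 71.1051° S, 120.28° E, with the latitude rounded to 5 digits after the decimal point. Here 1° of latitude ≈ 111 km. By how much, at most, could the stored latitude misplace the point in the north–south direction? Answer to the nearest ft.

2 ft

Rounding to 5 decimal places leaves the latitude within ±5e-06° of the true value.
Along the meridian that is 5e-06° × 111000 m/° = 0.555 m.
In feet: 0.555 m ÷ 0.3048 ≈ 1.8209 ft.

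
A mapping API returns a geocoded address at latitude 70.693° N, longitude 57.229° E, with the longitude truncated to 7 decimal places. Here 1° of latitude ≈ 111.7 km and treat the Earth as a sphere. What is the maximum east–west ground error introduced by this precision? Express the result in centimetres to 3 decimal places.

Truncating at 7 decimal places can drop up to a full unit in the last place, so the longitude may be off by as much as 1e-07°.
At latitude 70.693° a degree of longitude spans 111700 m × cos 70.693° = 111700 × 0.3306 ≈ 36931.3 m.
Maximum E–W displacement: 1e-07 × 36931.3 = 0.00369313 m.
That is 0.00369313 m = 0.36931 cm.

0.369 centimetres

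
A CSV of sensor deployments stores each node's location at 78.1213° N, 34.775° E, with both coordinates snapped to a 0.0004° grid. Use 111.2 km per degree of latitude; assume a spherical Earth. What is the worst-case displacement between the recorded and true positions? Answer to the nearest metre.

With a 0.0004° grid the true value lies within half a step, ±0.0004°/2 = ±0.0002°, of the stored one.
North–south component: 0.0002° × 111200 = 22.24 m.
East–west component at 78.1213°: 0.0002° × 111200 × cos 78.1213° ≈ 0.0002 × 22889.5 ≈ 4.57789 m.
The two errors are perpendicular, so the maximum displacement is √(22.24² + 4.57789²) ≈ 22.7063 m.

23 metres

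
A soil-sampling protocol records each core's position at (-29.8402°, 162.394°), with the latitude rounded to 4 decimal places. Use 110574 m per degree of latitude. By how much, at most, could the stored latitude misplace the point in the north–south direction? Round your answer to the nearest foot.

Rounding to 4 decimal places leaves the latitude within ±5e-05° of the true value.
North–south distance: 5e-05° × 110574 m/° = 5.5287 m.
Converting: 5.5287 m × 3.2808 ft/m ≈ 18.139 ft.

18 feet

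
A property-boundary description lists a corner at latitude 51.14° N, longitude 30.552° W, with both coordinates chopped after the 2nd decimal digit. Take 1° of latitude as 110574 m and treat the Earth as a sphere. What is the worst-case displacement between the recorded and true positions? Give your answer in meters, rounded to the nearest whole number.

1305 meters

Truncating at 2 decimal places can drop up to a full unit in the last place, so each coordinate may be off by as much as 0.01°.
North–south component: 0.01° × 110574 = 1105.74 m.
Longitude error → 0.01 × 110574 × cos 51.14° = 0.01 × 110574 × 0.6274 ≈ 693.763 m.
The two errors are perpendicular, so the maximum displacement is √(1105.74² + 693.763²) ≈ 1305.36 m.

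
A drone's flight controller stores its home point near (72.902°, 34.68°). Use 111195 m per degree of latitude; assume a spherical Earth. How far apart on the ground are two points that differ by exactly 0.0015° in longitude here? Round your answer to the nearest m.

One degree of longitude here spans 111195 × cos 72.902° = 111195 × 0.2940 ≈ 32692.1 m; 0.0015° of that is 49.0382 m.

49 m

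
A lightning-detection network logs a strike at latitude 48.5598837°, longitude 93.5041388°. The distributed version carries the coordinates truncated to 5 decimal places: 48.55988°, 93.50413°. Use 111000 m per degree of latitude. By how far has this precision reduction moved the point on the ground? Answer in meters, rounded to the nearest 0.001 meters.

Δlat = 48.5598837 − 48.55988 = +0.0000037°; Δlon = 93.5041388 − 93.50413 = +0.0000088°.
North–south shift: 0.0000037 × 111000 = 0.4107 m.
E–W at 48.5599°: 0.0000088° × 111000 × cos 48.5599° = 0.0000088 × 111000 × 0.6618 ≈ 0.646482 m.
Combined displacement = (0.4107² + 0.646482²)^½ ≈ 0.765907 m.

0.766 meters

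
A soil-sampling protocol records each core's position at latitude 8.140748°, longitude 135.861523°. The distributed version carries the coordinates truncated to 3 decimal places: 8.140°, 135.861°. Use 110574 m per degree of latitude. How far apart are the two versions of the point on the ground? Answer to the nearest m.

101 m

Δlat = 8.140748 − 8.140 = +0.000748°; Δlon = 135.861523 − 135.861 = +0.000523°.
N–S: 0.000748° × 110574 m/° = 82.7094 m.
East–west at this latitude: 0.000523° × 110574 × cos 8.14° ≈ 0.000523 × 109460 = 57.2476 m.
Combined displacement = (82.7094² + 57.2476²)^½ ≈ 100.589 m.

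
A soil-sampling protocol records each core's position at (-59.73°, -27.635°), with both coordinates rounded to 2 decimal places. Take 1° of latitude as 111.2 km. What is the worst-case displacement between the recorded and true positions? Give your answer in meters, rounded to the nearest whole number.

Rounding to 2 decimal places leaves each coordinate within ±0.005° of the true value.
Latitude error → 0.005 × 111200 = 556 m along the meridian.
E–W at 59.73°: 0.005° × 111200 × cos 59.73° = 0.005 × 111200 × 0.5041 ≈ 280.266 m.
Worst case both components are at the extreme and orthogonal: √(556² + 280.266²) ≈ 622.644 m.

623 meters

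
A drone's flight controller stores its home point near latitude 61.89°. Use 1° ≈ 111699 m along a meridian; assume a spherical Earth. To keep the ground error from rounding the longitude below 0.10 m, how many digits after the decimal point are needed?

6 decimal places

At 61.89° one degree of longitude covers 111699 × cos 61.89° ≈ 111699 × 0.4712 ≈ 52628.8 m.
Rounding to N decimal places gives at most 0.5 × 10⁻ᴺ degrees of error, i.e. 0.5 × 10⁻ᴺ × 52628.8 m.
Need 0.5 × 52628.8 × 10⁻ᴺ ≤ 0.10 → 10⁻ᴺ ≤ 3.800e-06, so N ≥ 5.42.
At 5 places the error can reach 0.263 m, but 6 places keeps it to 0.0263 m.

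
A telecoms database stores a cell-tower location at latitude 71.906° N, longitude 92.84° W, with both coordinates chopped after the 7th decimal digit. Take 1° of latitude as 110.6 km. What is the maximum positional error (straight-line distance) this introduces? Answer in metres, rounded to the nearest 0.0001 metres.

Truncating at 7 decimal places can drop up to a full unit in the last place, so each coordinate may be off by as much as 1e-07°.
Latitude error → 1e-07 × 110600 = 0.01106 m along the meridian.
E–W at 71.906°: 1e-07° × 110600 × cos 71.906° = 1e-07 × 110600 × 0.3106 ≈ 0.00343498 m.
The two errors are perpendicular, so the maximum displacement is √(0.01106² + 0.00343498²) ≈ 0.0115811 m.

0.0116 metres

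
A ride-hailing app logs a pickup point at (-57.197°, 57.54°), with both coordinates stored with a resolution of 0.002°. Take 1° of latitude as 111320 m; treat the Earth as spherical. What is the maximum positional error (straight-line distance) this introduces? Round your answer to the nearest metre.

127 metres

With a 0.002° grid the true value lies within half a step, ±0.002°/2 = ±0.001°, of the stored one.
N–S: 0.001° × 111320 m/° = 111.32 m.
Longitude error → 0.001 × 111320 × cos 57.197° = 0.001 × 111320 × 0.5418 ≈ 60.3079 m.
Combining orthogonally: (111.32² + 60.3079²)^½ ≈ 126.606 m.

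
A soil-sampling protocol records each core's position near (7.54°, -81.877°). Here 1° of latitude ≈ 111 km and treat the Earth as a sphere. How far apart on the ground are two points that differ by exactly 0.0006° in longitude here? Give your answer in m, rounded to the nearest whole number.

At 7.54° a degree of longitude is 111000 × cos 7.54° ≈ 110040 m, so 0.0006° corresponds to 66.0241 m.

66 m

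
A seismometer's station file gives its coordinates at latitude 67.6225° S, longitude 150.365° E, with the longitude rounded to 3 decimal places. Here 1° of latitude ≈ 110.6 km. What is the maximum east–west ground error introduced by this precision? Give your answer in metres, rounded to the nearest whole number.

Rounding to 3 decimal places leaves the longitude within ±0.0005° of the true value.
One degree of longitude at 67.6225° is 110600 × cos 67.6225° ≈ 110600 × 0.3807 = 42106.2 m.
Maximum E–W displacement: 0.0005 × 42106.2 = 21.0531 m.

21 metres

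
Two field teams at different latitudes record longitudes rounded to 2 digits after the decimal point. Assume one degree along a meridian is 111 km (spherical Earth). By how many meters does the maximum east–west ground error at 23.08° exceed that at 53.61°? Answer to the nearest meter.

181 meters

Rounding to 2 decimal places leaves the longitude within ±0.005° of the true value.
Error at 23.08° = 0.005° × 111000 × cos 23.08° ≈ 555 × 0.9200 = 510.58 m.
Error at 53.61° = 0.005° × 111000 × cos 53.61° ≈ 555 × 0.5933 = 329.27 m.
Difference: 510.58 − 329.27 = 181.31 m.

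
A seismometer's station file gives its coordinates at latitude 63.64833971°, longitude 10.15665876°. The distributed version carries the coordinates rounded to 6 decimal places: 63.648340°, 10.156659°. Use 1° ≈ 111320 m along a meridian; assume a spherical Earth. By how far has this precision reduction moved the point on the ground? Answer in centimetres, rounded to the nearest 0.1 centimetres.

The latitude changed by -0.00000029° and the longitude by -0.00000024°.
North–south shift: -0.00000029 × 111320 = -0.0322828 m.
E–W at 63.6483°: -0.00000024° × 111320 × cos 63.6483° = -0.00000024 × 111320 × 0.4439 ≈ -0.011859 m.
Combined displacement = (0.0322828² + 0.011859²)^½ ≈ 0.0343921 m.
That is 0.0343921 m = 3.4392 cm.

3.4 centimetres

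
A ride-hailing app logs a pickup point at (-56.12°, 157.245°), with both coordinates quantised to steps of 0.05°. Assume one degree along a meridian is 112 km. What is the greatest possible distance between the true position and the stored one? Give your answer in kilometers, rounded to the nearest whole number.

With a 0.05° grid the true value lies within half a step, ±0.05°/2 = ±0.025°, of the stored one.
N–S: 0.025° × 112000 m/° = 2800 m.
East–west component at 56.12°: 0.025° × 112000 × cos 56.12° ≈ 0.025 × 62435 ≈ 1560.87 m.
The two errors are perpendicular, so the maximum displacement is √(2800² + 1560.87²) ≈ 3205.67 m.
That is 3205.67 m = 3.2057 km.

3 kilometers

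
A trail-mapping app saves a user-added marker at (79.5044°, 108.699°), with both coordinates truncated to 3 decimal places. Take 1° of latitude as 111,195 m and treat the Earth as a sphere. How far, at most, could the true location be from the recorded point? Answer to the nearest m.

Truncating at 3 decimal places can drop up to a full unit in the last place, so each coordinate may be off by as much as 0.001°.
N–S: 0.001° × 111195 m/° = 111.195 m.
E–W at 79.5044°: 0.001° × 111195 × cos 79.5044° = 0.001 × 111195 × 0.1822 ≈ 20.2553 m.
Combining orthogonally: (111.195² + 20.2553²)^½ ≈ 113.025 m.

113 m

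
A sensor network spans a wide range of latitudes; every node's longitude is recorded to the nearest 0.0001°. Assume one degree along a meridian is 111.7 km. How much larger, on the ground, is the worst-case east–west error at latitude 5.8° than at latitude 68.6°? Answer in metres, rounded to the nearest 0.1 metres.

3.5 metres

Rounding to 4 decimal places leaves the longitude within ±5e-05° of the true value.
Error at 5.8° = 5e-05° × 111700 × cos 5.8° ≈ 5.585 × 0.9949 = 5.5564 m.
At 68.6°: 5e-05° × 111700 × cos 68.6° = 5e-05 × 111700 × 0.3649 ≈ 2.0378 m.
So the lower-latitude error exceeds the higher by 5.5564 − 2.0378 = 3.5186 m.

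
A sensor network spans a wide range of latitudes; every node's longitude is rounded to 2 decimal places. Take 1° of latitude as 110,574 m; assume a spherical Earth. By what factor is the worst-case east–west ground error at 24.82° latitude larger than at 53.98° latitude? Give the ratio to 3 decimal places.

Rounding to 2 decimal places leaves the longitude within ±0.005° of the true value.
Error at 24.82° = 0.005° × 110574 × cos 24.82° ≈ 552.87 × 0.9076 = 501.8 m.
At 53.98°: 0.005° × 110574 × cos 53.98° = 0.005 × 110574 × 0.5881 ≈ 325.12 m.
Ratio: 501.8 / 325.12 = cos 24.82° / cos 53.98° ≈ 1.5434.

1.543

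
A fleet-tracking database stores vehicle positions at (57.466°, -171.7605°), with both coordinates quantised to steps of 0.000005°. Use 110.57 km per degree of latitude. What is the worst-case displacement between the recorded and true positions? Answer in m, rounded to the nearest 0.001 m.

0.314 m

With a 0.000005° grid the true value lies within half a step, ±0.000005°/2 = ±2.5e-06°, of the stored one.
Latitude error → 2.5e-06 × 110570 = 0.276425 m along the meridian.
E–W at 57.466°: 2.5e-06° × 110570 × cos 57.466° = 2.5e-06 × 110570 × 0.5378 ≈ 0.148661 m.
Combining orthogonally: (0.276425² + 0.148661²)^½ ≈ 0.313865 m.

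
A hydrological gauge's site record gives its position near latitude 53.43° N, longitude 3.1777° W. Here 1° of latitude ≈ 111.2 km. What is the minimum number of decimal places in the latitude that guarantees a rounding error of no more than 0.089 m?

6 decimal places

One degree of latitude covers 111200 m.
Rounding to N decimal places gives at most 0.5 × 10⁻ᴺ degrees of error, i.e. 0.5 × 10⁻ᴺ × 111200 m.
Setting 55600 × 10⁻ᴺ ≤ 0.089 gives 10ᴺ ≥ 6.247e+05, i.e. N ≥ 5.80.
So 6 decimal places suffice (0.0556 m); 5 would allow up to 0.556 m.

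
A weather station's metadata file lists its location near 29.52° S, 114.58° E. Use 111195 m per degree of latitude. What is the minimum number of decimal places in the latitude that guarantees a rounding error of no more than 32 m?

One degree of latitude covers 111195 m.
With N decimal places the half-ulp bound is 0.5·10⁻ᴺ°, or 0.5·10⁻ᴺ × 111195 m on the ground.
Need 0.5 × 111195 × 10⁻ᴺ ≤ 32 → 10⁻ᴺ ≤ 5.756e-04, so N ≥ 3.24.
N = 3 would give 55.6 m (too coarse); N = 4 gives 5.56 m ≤ 32 m.

4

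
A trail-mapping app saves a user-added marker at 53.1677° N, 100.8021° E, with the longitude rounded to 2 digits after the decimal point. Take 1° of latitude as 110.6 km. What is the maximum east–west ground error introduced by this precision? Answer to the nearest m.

332 m

Rounding to 2 decimal places leaves the longitude within ±0.005° of the true value.
One degree of longitude at 53.1677° is 110600 × cos 53.1677° ≈ 110600 × 0.5995 = 66301.9 m.
East–west error: 0.005° × 66301.9 m/° ≈ 331.51 m.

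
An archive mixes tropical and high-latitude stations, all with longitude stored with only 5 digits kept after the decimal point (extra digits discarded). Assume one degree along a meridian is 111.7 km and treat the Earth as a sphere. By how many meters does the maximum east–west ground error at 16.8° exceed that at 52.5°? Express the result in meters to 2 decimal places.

Truncating at 5 decimal places can drop up to a full unit in the last place, so the longitude may be off by as much as 1e-05°.
Error at 16.8° = 1e-05° × 111700 × cos 16.8° ≈ 1.117 × 0.9573 = 1.0693 m.
Error at 52.5° = 1e-05° × 111700 × cos 52.5° ≈ 1.117 × 0.6088 = 0.67999 m.
So the lower-latitude error exceeds the higher by 1.0693 − 0.67999 = 0.38934 m.

0.39 meters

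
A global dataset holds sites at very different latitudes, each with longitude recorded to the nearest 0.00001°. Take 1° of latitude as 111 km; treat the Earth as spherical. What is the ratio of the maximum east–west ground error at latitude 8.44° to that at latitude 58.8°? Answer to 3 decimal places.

Rounding to 5 decimal places leaves the longitude within ±5e-06° of the true value.
Error at 8.44° = 5e-06° × 111000 × cos 8.44° ≈ 0.555 × 0.9892 = 0.54899 m.
Error at 58.8° = 5e-06° × 111000 × cos 58.8° ≈ 0.555 × 0.5180 = 0.2875 m.
Ratio: 0.54899 / 0.2875 = cos 8.44° / cos 58.8° ≈ 1.9095.

1.909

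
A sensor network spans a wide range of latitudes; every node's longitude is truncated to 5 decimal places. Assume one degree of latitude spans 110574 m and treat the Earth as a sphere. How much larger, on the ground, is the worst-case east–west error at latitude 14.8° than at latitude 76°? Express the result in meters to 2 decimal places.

0.80 meters

Truncating at 5 decimal places can drop up to a full unit in the last place, so the longitude may be off by as much as 1e-05°.
At 14.8°: 1e-05° × 110574 × cos 14.8° = 1e-05 × 110574 × 0.9668 ≈ 1.0691 m.
Error at 76° = 1e-05° × 110574 × cos 76° ≈ 1.1057 × 0.2419 = 0.2675 m.
Difference: 1.0691 − 0.2675 = 0.80155 m.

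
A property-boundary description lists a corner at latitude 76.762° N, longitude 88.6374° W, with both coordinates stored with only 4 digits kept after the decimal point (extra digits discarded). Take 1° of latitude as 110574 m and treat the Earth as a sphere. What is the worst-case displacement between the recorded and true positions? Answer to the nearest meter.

11 meters

Truncating at 4 decimal places can drop up to a full unit in the last place, so each coordinate may be off by as much as 0.0001°.
N–S: 0.0001° × 110574 m/° = 11.0574 m.
East–west component at 76.762°: 0.0001° × 110574 × cos 76.762° ≈ 0.0001 × 25321.1 ≈ 2.53211 m.
Combining orthogonally: (11.0574² + 2.53211²)^½ ≈ 11.3436 m.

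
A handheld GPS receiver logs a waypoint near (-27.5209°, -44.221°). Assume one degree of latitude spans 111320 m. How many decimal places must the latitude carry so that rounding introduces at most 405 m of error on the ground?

One degree of latitude covers 111320 m.
With N decimal places the half-ulp bound is 0.5·10⁻ᴺ°, or 0.5·10⁻ᴺ × 111320 m on the ground.
Need 0.5 × 111320 × 10⁻ᴺ ≤ 405 → 10⁻ᴺ ≤ 7.276e-03, so N ≥ 2.14.
So 3 decimal places suffice (55.7 m); 2 would allow up to 557 m.

3 decimal places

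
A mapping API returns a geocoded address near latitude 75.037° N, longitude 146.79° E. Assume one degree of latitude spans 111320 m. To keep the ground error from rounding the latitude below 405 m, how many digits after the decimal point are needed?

3 decimal places

One degree of latitude covers 111320 m.
N decimal places → at most half a unit in the last place, 0.5 × 10⁻ᴺ° = 111320/2 × 10⁻ᴺ m.
Setting 55660 × 10⁻ᴺ ≤ 405 gives 10ᴺ ≥ 137.4, i.e. N ≥ 2.14.
N = 2 would give 557 m (too coarse); N = 3 gives 55.7 m ≤ 405 m.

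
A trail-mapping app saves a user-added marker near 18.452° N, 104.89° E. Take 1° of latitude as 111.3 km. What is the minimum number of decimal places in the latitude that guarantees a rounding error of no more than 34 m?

One degree of latitude covers 111300 m.
Rounding to N decimal places gives at most 0.5 × 10⁻ᴺ degrees of error, i.e. 0.5 × 10⁻ᴺ × 111300 m.
Need 0.5 × 111300 × 10⁻ᴺ ≤ 34 → 10⁻ᴺ ≤ 6.110e-04, so N ≥ 3.21.
At 3 places the error can reach 55.6 m, but 4 places keeps it to 5.57 m.

4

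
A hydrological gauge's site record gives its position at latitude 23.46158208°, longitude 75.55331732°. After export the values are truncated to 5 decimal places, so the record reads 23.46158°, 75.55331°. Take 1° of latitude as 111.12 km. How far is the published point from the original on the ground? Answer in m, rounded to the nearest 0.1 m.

0.8 m

The latitude changed by +0.00000208° and the longitude by +0.00000732°.
North–south shift: 0.00000208 × 111120 = 0.23113 m.
E–W at 23.4616°: 0.00000732° × 111120 × cos 23.4616° = 0.00000732 × 111120 × 0.9173 ≈ 0.746153 m.
Combined displacement = (0.23113² + 0.746153²)^½ ≈ 0.78113 m.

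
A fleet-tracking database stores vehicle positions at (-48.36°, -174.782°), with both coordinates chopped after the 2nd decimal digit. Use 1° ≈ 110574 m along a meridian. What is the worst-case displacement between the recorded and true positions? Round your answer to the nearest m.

1328 m

Truncating at 2 decimal places can drop up to a full unit in the last place, so each coordinate may be off by as much as 0.01°.
Latitude error → 0.01 × 110574 = 1105.74 m along the meridian.
East–west component at 48.36°: 0.01° × 110574 × cos 48.36° ≈ 0.01 × 73470.7 ≈ 734.707 m.
Worst case both components are at the extreme and orthogonal: √(1105.74² + 734.707²) ≈ 1327.57 m.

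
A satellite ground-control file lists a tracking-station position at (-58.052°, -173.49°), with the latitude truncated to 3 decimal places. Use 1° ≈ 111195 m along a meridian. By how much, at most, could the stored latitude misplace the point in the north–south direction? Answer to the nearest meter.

Truncating at 3 decimal places can drop up to a full unit in the last place, so the latitude may be off by as much as 0.001°.
Along the meridian that is 0.001° × 111195 m/° = 111.195 m.

111 meters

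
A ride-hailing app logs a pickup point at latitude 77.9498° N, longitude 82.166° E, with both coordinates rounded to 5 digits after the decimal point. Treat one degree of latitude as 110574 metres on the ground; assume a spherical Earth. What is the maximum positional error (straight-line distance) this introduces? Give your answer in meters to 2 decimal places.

Rounding to 5 decimal places leaves each coordinate within ±5e-06° of the true value.
North–south component: 5e-06° × 110574 = 0.55287 m.
E–W at 77.9498°: 5e-06° × 110574 × cos 77.9498° = 5e-06 × 110574 × 0.2088 ≈ 0.115422 m.
Worst case both components are at the extreme and orthogonal: √(0.55287² + 0.115422²) ≈ 0.56479 m.

0.56 meters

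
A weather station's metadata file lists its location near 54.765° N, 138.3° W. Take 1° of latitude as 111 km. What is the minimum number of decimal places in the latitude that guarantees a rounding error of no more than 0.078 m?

6 decimal places

One degree of latitude covers 111000 m.
N decimal places → at most half a unit in the last place, 0.5 × 10⁻ᴺ° = 111000/2 × 10⁻ᴺ m.
Setting 55500 × 10⁻ᴺ ≤ 0.078 gives 10ᴺ ≥ 7.115e+05, i.e. N ≥ 5.85.
N = 5 would give 0.555 m (too coarse); N = 6 gives 0.0555 m ≤ 0.078 m.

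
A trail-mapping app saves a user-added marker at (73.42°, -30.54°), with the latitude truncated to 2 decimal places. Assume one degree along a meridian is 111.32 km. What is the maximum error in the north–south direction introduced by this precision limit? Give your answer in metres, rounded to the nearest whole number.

1113 metres

Truncating at 2 decimal places can drop up to a full unit in the last place, so the latitude may be off by as much as 0.01°.
North–south distance: 0.01° × 111320 m/° = 1113.2 m.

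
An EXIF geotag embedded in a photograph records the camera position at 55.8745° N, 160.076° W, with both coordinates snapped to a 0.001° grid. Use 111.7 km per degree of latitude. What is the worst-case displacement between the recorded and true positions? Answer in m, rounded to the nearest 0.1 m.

With a 0.001° grid the true value lies within half a step, ±0.001°/2 = ±0.0005°, of the stored one.
N–S: 0.0005° × 111700 m/° = 55.85 m.
E–W at 55.8745°: 0.0005° × 111700 × cos 55.8745° = 0.0005 × 111700 × 0.5610 ≈ 31.3323 m.
The two errors are perpendicular, so the maximum displacement is √(55.85² + 31.3323²) ≈ 64.0385 m.

64.0 m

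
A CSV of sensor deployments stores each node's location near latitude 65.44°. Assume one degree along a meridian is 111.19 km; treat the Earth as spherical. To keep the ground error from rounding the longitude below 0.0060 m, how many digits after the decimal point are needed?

7

At 65.44° one degree of longitude covers 111190 × cos 65.44° ≈ 111190 × 0.4156 ≈ 46215.7 m.
With N decimal places the half-ulp bound is 0.5·10⁻ᴺ°, or 0.5·10⁻ᴺ × 46215.7 m on the ground.
Setting 23107.8 × 10⁻ᴺ ≤ 0.0060 gives 10ᴺ ≥ 3.851e+06, i.e. N ≥ 6.59.
At 6 places the error can reach 0.0231 m, but 7 places keeps it to 0.00231 m.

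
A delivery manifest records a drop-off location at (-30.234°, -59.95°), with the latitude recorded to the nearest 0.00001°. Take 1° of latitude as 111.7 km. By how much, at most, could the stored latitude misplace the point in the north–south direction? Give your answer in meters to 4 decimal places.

0.5585 meters

Rounding to 5 decimal places leaves the latitude within ±5e-06° of the true value.
Along the meridian that is 5e-06° × 111700 m/° = 0.5585 m.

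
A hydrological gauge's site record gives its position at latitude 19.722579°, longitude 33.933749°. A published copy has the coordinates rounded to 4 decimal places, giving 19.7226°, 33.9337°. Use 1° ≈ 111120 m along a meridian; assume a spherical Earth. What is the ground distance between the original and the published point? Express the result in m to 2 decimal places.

5.63 m

Δlat = 19.722579 − 19.7226 = -0.000021°; Δlon = 33.933749 − 33.9337 = +0.000049°.
North–south shift: -0.000021 × 111120 = -2.33352 m.
East–west at this latitude: 0.000049° × 111120 × cos 19.7226° ≈ 0.000049 × 104601 = 5.12547 m.
Combined displacement = (2.33352² + 5.12547²)^½ ≈ 5.63167 m.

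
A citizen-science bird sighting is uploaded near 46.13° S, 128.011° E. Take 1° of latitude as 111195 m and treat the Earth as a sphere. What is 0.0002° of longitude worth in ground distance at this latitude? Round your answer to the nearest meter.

At 46.13° a degree of longitude is 111195 × cos 46.13° ≈ 77060.9 m, so 0.0002° corresponds to 15.4122 m.

15 meters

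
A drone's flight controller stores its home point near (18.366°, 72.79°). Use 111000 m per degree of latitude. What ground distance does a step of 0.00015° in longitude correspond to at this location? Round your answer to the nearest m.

16 m

One degree of longitude here spans 111000 × cos 18.366° = 111000 × 0.9491 ≈ 105346 m; 0.00015° of that is 15.8019 m.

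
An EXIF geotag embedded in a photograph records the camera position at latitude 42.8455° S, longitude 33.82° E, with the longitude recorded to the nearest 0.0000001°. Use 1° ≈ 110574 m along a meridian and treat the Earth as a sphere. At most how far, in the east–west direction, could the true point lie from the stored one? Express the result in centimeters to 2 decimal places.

0.41 centimeters

Rounding to 7 decimal places leaves the longitude within ±5e-08° of the true value.
At latitude 42.8455° a degree of longitude spans 110574 m × cos 42.8455° = 110574 × 0.7332 ≈ 81071.8 m.
East–west error: 5e-08° × 81071.8 m/° ≈ 0.00405359 m.
That is 0.00405359 m = 0.40536 cm.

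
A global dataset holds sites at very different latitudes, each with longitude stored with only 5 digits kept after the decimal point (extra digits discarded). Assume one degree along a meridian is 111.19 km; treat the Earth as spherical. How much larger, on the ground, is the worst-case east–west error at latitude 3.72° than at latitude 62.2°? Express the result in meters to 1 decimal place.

Truncating at 5 decimal places can drop up to a full unit in the last place, so the longitude may be off by as much as 1e-05°.
At 3.72°: 1e-05° × 111190 × cos 3.72° = 1e-05 × 111190 × 0.9979 ≈ 1.1096 m.
Error at 62.2° = 1e-05° × 111190 × cos 62.2° ≈ 1.1119 × 0.4664 = 0.51858 m.
Difference: 1.1096 − 0.51858 = 0.59098 m.

0.6 meters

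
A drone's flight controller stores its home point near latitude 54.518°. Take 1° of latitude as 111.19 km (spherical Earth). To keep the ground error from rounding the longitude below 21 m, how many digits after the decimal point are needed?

At 54.518° one degree of longitude covers 111190 × cos 54.518° ≈ 111190 × 0.5804 ≈ 64539.9 m.
Rounding to N decimal places gives at most 0.5 × 10⁻ᴺ degrees of error, i.e. 0.5 × 10⁻ᴺ × 64539.9 m.
Need 0.5 × 64539.9 × 10⁻ᴺ ≤ 21 → 10⁻ᴺ ≤ 6.508e-04, so N ≥ 3.19.
So 4 decimal places suffice (3.23 m); 3 would allow up to 32.3 m.

4 decimal places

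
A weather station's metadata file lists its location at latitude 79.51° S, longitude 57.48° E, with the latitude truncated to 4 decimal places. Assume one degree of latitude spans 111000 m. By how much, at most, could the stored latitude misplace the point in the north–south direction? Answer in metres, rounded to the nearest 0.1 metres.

11.1 metres

Truncating at 4 decimal places can drop up to a full unit in the last place, so the latitude may be off by as much as 0.0001°.
North–south distance: 0.0001° × 111000 m/° = 11.1 m.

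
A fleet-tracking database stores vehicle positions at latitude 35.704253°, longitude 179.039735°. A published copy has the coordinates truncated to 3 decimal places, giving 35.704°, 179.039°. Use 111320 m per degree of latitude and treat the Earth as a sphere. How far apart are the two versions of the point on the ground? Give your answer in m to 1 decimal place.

The latitude changed by +0.000253° and the longitude by +0.000735°.
N–S: 0.000253° × 111320 m/° = 28.164 m.
East–west at this latitude: 0.000735° × 111320 × cos 35.704° ≈ 0.000735 × 90396.6 = 66.4415 m.
Combined displacement = (28.164² + 66.4415²)^½ ≈ 72.1643 m.

72.2 m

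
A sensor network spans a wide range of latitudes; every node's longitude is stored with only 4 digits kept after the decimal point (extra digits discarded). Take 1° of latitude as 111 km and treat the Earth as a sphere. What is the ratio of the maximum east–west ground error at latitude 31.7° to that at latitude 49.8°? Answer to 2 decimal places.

Truncating at 4 decimal places can drop up to a full unit in the last place, so the longitude may be off by as much as 0.0001°.
Error at 31.7° = 0.0001° × 111000 × cos 31.7° ≈ 11.1 × 0.8508 = 9.444 m.
Error at 49.8° = 0.0001° × 111000 × cos 49.8° ≈ 11.1 × 0.6455 = 7.1646 m.
Ratio: 9.444 / 7.1646 = cos 31.7° / cos 49.8° ≈ 1.3182.

1.32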